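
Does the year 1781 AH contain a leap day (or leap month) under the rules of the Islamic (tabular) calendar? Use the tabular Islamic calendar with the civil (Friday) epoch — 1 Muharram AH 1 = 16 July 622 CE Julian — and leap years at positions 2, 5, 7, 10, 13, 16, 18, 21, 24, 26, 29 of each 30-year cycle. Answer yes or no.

Year 1781 AH is year 11 of its 30-year cycle; leap positions are 2, 5, 7, 10, 13, 16, 18, 21, 24, 26, 29, so it is a common year (354 days).

no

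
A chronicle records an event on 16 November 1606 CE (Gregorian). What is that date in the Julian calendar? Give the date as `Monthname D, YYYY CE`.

The Julian–Gregorian offset here is 10 days (Julian trailing).
16 November 1606 Gregorian − 10 days → 6 November 1606 Julian.

November 6, 1606 CE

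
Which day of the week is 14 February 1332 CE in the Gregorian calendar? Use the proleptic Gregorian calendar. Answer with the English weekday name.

JDN 2207607 mod 7 = 3, and JDN 0 was a Monday, so this is a Thursday.

Thursday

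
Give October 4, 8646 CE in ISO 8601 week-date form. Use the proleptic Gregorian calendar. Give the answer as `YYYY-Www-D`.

8646-W40-7

The weekday is Sunday (ISO weekday 7).
That Sunday belongs to ISO week 40 of ISO year 8646.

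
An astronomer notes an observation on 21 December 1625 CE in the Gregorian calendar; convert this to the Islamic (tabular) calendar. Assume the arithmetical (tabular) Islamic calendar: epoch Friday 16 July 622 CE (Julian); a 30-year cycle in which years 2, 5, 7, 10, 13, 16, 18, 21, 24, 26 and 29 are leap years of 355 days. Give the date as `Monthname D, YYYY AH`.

Both dates share Julian Day Number 2314934; in the tabular Islamic calendar that is 21 Rabi' al-Awwal 1035 AH.

Rabi' al-Awwal 21, 1035 AH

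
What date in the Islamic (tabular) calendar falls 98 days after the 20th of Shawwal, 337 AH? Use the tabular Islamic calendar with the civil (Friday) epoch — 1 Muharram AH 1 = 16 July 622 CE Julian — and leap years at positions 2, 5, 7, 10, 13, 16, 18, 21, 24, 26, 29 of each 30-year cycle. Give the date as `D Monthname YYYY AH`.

29 Muharram 338 AH

JDN of the 20th of Shawwal, 337 AH = 2067792.
2067792 + 98 = 2067890.
JDN 2067890 in the tabular Islamic calendar is 29 Muharram 338 AH.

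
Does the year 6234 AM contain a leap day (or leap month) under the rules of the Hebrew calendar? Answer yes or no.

no

Hebrew year 6234 is year 2 of its 19-year Metonic cycle; leap years are at positions 3, 6, 8, 11, 14, 17, 19, so it is a common year (12 months).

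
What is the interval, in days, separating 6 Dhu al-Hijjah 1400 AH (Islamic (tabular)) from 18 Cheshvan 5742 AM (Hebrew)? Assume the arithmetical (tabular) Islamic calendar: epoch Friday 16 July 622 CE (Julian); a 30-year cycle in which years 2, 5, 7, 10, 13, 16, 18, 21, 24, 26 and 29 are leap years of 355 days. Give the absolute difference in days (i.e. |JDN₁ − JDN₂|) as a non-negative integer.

First date → JDN 2444529; second date → JDN 2444924.
The interval is |2444529 − 2444924| = 395 days.

395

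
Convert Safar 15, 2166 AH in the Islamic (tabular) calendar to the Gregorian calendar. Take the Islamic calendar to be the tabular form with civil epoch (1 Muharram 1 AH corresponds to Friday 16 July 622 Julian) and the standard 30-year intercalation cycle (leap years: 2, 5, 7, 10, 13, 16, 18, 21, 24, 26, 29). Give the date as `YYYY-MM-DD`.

Julian Day Number of the source date = 2715688.
Converting JDN 2715688 to the Gregorian calendar gives 15 March 2723 CE.

2723-03-15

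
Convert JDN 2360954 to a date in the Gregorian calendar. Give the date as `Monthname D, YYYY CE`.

JDN 2451545 is 1 Jan 2000; 2360954 is −90591 days from there.

December 21, 1751 CE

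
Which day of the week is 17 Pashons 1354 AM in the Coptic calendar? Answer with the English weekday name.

Saturday

Equivalently 22 May 1638 Gregorian, JDN 2319469.
2319469 ≡ 5 (mod 7); counting from Monday = 0 gives Saturday.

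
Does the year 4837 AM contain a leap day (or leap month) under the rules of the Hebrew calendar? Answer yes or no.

Hebrew year 4837 is year 11 of its 19-year Metonic cycle; leap years are at positions 3, 6, 8, 11, 14, 17, 19, so it is a leap year (13 months).

yes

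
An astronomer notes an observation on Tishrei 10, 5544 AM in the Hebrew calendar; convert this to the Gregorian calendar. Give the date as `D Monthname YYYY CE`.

Both dates share Julian Day Number 2372566; in the Gregorian calendar that is 6 October 1783 CE.

6 October 1783 CE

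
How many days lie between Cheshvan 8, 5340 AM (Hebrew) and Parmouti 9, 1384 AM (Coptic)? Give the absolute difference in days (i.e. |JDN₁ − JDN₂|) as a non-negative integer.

32301

First date → JDN 2298088; second date → JDN 2330389.
The interval is |2298088 − 2330389| = 32301 days.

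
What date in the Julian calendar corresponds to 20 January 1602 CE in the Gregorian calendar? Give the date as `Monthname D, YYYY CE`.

January 10, 1602 CE

The Julian–Gregorian offset here is 10 days (Julian trailing).
20 January 1602 Gregorian − 10 days → 10 January 1602 Julian.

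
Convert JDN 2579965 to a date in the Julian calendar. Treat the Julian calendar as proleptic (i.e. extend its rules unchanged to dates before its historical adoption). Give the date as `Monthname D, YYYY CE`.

JDN 2579965 is 9 August 2351 in the Gregorian calendar.
In the Julian calendar that day is July 24, 2351 CE.

July 24, 2351 CE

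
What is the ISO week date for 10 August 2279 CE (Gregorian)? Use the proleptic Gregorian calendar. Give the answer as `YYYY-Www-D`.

The weekday is Sunday (ISO weekday 7).
That Sunday belongs to ISO week 32 of ISO year 2279.

2279-W32-7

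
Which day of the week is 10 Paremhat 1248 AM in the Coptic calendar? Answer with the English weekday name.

Equivalently 16 March 1532 Gregorian, JDN 2280686.
2280686 ≡ 2 (mod 7); counting from Monday = 0 gives Wednesday.

Wednesday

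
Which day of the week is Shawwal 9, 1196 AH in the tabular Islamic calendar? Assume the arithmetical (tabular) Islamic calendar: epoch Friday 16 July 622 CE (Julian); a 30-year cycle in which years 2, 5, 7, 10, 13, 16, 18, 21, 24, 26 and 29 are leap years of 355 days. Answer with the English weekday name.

Equivalently 17 September 1782 Gregorian, JDN 2372182.
2372182 ≡ 1 (mod 7); counting from Monday = 0 gives Tuesday.

Tuesday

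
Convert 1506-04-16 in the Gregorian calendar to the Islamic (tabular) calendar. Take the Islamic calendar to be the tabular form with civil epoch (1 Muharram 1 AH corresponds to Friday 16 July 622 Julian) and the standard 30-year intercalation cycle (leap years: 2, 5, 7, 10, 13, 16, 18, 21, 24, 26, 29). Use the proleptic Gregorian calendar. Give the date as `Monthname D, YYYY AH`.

Both dates share Julian Day Number 2271220; in the tabular Islamic calendar that is 12 Dhu al-Qa'dah 911 AH.

Dhu al-Qa'dah 12, 911 AH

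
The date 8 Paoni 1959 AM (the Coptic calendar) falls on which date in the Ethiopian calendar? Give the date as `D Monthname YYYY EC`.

Julian Day Number of the source date = 2540466.
Converting JDN 2540466 to the Ethiopian calendar gives 8 Sene 2235 EC.

8 Sene 2235 EC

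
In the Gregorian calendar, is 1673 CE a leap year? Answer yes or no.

1673 is not divisible by 4, so it is a common year.

no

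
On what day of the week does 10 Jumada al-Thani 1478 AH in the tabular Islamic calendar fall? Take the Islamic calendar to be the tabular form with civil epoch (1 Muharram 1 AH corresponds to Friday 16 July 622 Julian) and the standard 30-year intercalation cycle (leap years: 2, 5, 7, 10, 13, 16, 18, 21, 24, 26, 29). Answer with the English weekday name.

Equivalently 30 December 2055 Gregorian, JDN 2471997.
2471997 ≡ 3 (mod 7); counting from Monday = 0 gives Thursday.

Thursday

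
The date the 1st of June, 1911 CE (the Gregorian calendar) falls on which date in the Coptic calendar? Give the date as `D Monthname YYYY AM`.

24 Pashons 1627 AM

Julian Day Number of the source date = 2419189.
Converting JDN 2419189 to the Coptic calendar gives 24 Pashons 1627 AM.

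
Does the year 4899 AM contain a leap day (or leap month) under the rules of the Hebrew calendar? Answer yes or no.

no

Hebrew year 4899 is year 16 of its 19-year Metonic cycle; leap years are at positions 3, 6, 8, 11, 14, 17, 19, so it is a common year (12 months).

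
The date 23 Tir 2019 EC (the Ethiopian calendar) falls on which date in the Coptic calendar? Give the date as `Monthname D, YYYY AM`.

Tobi 23, 1743 AM

Both dates share Julian Day Number 2461437; in the Coptic calendar that is 23 Tobi 1743 AM.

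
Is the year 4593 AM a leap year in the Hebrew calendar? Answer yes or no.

Hebrew year 4593 is year 14 of its 19-year Metonic cycle; leap years are at positions 3, 6, 8, 11, 14, 17, 19, so it is a leap year (13 months).

yes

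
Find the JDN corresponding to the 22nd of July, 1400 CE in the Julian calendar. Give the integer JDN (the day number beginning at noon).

2232611

In the proleptic Gregorian calendar the same day is 31 July 1400.
JDN 2400001 is 17 November 1858 CE (Gregorian), MJD 0; the target day is −167390 days from there, so JDN = 2232611.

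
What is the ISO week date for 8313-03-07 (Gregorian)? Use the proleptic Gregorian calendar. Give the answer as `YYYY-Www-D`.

8313-W10-5

The weekday is Friday (ISO weekday 5).
That Friday belongs to ISO week 10 of ISO year 8313.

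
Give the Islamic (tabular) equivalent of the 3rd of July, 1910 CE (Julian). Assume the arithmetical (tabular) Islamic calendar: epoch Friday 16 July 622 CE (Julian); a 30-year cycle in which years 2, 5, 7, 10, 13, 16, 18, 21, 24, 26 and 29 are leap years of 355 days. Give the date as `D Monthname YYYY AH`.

8 Rajab 1328 AH

The source date corresponds to 16 July 1910 in the Gregorian calendar (JDN 2418869).
That day falls on 8 Rajab 1328 AH in the tabular Islamic calendar.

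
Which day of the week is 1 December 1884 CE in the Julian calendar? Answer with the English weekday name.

Equivalently 13 December 1884 Gregorian, JDN 2409524.
2409524 ≡ 5 (mod 7); counting from Monday = 0 gives Saturday.

Saturday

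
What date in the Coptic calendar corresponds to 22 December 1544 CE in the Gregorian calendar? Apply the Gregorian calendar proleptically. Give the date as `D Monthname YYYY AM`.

Julian Day Number of the source date = 2285350.
Converting JDN 2285350 to the Coptic calendar gives 16 Koiak 1261 AM.

16 Koiak 1261 AM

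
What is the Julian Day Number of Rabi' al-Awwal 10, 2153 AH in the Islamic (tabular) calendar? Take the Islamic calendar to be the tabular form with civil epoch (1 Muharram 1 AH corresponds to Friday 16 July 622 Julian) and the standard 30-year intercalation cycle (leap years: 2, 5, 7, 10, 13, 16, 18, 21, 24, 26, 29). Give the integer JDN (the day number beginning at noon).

2711105

In the Gregorian calendar the same day is 27 August 2710.
JDN 2451545 is 1 January 2000 CE (Gregorian); the target day is +259560 days from there, so JDN = 2711105.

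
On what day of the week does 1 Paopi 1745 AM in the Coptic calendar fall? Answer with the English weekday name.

Wednesday

In the Gregorian calendar this is 11 October 2028 (JDN 2462056).
Since JDN mod 7 = 2 (0 = Monday), the day is Wednesday.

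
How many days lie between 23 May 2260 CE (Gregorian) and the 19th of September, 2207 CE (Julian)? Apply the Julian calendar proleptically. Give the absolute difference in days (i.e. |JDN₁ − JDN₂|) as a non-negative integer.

19225

JDN of the first date = 2546651.
JDN of the second date = 2527426.
|2527426 − 2546651| = 19225.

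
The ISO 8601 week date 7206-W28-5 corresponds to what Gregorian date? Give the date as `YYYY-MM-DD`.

ISO week 1 of 7206 is the week containing the first Thursday of 7206.
Week 28, day 5 (Friday) lands on 7206-07-14.

7206-07-14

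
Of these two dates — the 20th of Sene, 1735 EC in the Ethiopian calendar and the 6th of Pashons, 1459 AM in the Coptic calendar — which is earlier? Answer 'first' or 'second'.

First date → JDN 2357853; second date → JDN 2357809.
JDN 2357809 < JDN 2357853, so the second date is earlier.

second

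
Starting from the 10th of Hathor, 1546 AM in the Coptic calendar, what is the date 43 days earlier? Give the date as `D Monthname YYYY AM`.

27 Thout 1546 AM

Counting 43 days back from JDN 2389410 reaches JDN 2389367, which is 27 Thout 1546 AM.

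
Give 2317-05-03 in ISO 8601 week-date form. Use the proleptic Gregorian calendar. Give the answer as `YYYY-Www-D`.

2317-W18-4

The weekday is Thursday (ISO weekday 4).
That Thursday belongs to ISO week 18 of ISO year 2317.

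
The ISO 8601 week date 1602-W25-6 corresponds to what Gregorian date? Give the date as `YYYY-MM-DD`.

1602-06-22

ISO week 1 of 1602 is the week containing the first Thursday of 1602.
Week 25, day 6 (Saturday) lands on 1602-06-22.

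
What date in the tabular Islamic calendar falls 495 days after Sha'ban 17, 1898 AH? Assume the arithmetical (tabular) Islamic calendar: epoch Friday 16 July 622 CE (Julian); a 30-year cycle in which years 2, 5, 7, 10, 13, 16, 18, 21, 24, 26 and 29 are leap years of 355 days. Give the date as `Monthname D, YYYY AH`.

Counting 495 days forward from JDN 2620897 reaches JDN 2621392, which is Muharram 11, 1900 AH.

Muharram 11, 1900 AH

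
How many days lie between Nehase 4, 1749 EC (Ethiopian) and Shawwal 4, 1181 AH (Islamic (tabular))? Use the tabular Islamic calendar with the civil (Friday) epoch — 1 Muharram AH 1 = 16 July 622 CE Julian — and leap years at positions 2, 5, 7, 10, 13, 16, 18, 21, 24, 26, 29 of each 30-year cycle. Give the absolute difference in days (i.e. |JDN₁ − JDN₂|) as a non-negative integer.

3851

First date → JDN 2363011; second date → JDN 2366862.
The interval is |2363011 − 2366862| = 3851 days.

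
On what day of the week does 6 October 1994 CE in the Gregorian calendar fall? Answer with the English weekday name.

JDN 2449632 mod 7 = 3, and JDN 0 was a Monday, so this is a Thursday.

Thursday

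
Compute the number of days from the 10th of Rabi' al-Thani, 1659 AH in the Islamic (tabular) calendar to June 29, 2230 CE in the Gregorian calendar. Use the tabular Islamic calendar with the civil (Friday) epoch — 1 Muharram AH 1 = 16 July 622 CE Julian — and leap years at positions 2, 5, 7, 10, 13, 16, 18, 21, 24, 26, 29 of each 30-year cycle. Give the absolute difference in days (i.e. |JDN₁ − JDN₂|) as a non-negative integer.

JDN of the first date = 2536078.
JDN of the second date = 2535730.
|2535730 − 2536078| = 348.

348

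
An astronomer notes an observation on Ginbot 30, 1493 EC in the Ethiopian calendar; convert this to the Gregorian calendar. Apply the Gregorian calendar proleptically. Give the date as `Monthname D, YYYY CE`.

Both dates share Julian Day Number 2269443; in the Gregorian calendar that is 4 June 1501 CE.

June 4, 1501 CE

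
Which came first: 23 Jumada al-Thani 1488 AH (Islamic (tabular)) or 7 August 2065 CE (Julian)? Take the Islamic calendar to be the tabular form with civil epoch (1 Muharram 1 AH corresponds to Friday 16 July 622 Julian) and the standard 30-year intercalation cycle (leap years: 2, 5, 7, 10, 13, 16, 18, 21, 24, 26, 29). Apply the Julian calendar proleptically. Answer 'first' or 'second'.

The two dates have Julian Day Numbers 2475553 and 2475518 respectively.
Since 2475518 < 2475553, the second date comes first.

second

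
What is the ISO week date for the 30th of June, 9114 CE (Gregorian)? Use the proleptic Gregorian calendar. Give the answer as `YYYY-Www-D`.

9114-W27-2

The weekday is Tuesday (ISO weekday 2).
That Tuesday belongs to ISO week 27 of ISO year 9114.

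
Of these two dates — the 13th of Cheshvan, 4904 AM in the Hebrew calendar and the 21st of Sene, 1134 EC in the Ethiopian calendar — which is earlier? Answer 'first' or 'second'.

First date → JDN 2138834; second date → JDN 2138339.
JDN 2138339 < JDN 2138834, so the second date is earlier.

second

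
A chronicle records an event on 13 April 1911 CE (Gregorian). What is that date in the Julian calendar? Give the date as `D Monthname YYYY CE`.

31 March 1911 CE

At this point the Julian calendar is 13 days behind the Gregorian.
13 April 1911 Gregorian − 13 days → 31 March 1911 Julian.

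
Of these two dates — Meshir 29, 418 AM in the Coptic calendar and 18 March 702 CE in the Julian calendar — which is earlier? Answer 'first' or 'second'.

first

First date → JDN 1977517; second date → JDN 1977540.
JDN 1977517 < JDN 1977540, so the first date is earlier.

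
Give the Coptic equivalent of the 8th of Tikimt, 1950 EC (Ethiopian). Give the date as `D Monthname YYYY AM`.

Both dates share Julian Day Number 2436130; in the Coptic calendar that is 8 Paopi 1674 AM.

8 Paopi 1674 AM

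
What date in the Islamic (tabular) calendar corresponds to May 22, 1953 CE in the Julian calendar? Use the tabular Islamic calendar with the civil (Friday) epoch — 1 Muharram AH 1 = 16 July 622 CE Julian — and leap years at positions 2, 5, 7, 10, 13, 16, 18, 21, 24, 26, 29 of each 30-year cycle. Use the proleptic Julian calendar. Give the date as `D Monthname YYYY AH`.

21 Ramadan 1372 AH

Julian Day Number of the source date = 2434533.
Converting JDN 2434533 to the tabular Islamic calendar gives 21 Ramadan 1372 AH.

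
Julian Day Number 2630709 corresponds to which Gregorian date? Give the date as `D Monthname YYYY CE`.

14 July 2490 CE

JDN 2451545 is 1 Jan 2000; 2630709 is +179164 days from there.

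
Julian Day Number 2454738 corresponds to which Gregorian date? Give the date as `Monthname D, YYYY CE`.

September 28, 2008 CE

Counting from JDN 2299161 = 15 Oct 1582 gives an offset of 155577 days.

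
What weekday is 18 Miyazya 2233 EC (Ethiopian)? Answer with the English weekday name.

Wednesday

Equivalently 28 April 2241 Gregorian, JDN 2539686.
Since JDN mod 7 = 2 (0 = Monday), the day is Wednesday.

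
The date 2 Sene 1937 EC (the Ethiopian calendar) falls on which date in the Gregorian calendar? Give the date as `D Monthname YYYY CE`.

9 June 1945 CE

Julian Day Number of the source date = 2431616.
Converting JDN 2431616 to the Gregorian calendar gives 9 June 1945 CE.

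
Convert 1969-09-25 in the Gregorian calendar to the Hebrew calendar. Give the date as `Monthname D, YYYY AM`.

Tishrei 13, 5730 AM

Julian Day Number of the source date = 2440490.
Converting JDN 2440490 to the Hebrew calendar gives 13 Tishrei 5730 AM.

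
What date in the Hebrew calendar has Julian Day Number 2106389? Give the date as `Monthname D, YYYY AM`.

Tevet 21, 4815 AM

The proleptic Gregorian equivalent of JDN 2106389 is 30 December 1054.
In the Hebrew calendar that day is Tevet 21, 4815 AM.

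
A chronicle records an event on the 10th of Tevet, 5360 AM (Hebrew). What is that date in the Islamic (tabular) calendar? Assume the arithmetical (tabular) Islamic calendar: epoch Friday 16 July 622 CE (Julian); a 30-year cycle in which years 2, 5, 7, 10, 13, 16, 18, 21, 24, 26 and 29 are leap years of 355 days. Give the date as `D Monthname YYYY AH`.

10 Jumada al-Thani 1008 AH

Julian Day Number of the source date = 2305444.
Converting JDN 2305444 to the tabular Islamic calendar gives 10 Jumada al-Thani 1008 AH.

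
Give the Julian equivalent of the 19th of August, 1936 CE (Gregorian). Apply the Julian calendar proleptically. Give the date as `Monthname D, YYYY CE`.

For dates in this range the Gregorian date is 13 days ahead of the Julian.
19 August 1936 Gregorian − 13 days → 6 August 1936 Julian.

August 6, 1936 CE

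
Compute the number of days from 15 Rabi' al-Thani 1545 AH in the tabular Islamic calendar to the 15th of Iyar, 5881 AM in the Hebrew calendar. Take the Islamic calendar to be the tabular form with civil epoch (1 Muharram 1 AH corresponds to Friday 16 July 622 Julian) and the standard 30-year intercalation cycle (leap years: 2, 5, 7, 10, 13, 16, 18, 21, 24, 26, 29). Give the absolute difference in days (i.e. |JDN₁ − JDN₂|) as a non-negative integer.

JDN of the first date = 2495685.
JDN of the second date = 2495862.
|2495862 − 2495685| = 177.

177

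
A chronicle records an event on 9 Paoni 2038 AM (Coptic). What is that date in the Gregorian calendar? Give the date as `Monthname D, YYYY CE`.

Both dates share Julian Day Number 2569322; in the Gregorian calendar that is 19 June 2322 CE.

June 19, 2322 CE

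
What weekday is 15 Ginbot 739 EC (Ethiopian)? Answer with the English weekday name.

Equivalently 14 May 747 Gregorian, JDN 1994029.
JDN 1994029 mod 7 = 2, and JDN 0 was a Monday, so this is a Wednesday.

Wednesday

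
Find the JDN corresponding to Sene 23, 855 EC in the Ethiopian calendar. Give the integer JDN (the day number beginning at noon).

Equivalently 21 June 863 (proleptic Gregorian).
JDN 2400001 is 17 November 1858 CE (Gregorian), MJD 0; the target day is −363565 days from there, so JDN = 2036436.

2036436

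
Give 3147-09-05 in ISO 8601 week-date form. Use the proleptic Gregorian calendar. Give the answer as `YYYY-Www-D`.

The weekday is Friday (ISO weekday 5).
That Friday belongs to ISO week 36 of ISO year 3147.

3147-W36-5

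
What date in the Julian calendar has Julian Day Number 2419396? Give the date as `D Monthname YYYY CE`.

JDN 2419396 is 25 December 1911 in the Gregorian calendar.
In the Julian calendar that day is 12 December 1911 CE.

12 December 1911 CE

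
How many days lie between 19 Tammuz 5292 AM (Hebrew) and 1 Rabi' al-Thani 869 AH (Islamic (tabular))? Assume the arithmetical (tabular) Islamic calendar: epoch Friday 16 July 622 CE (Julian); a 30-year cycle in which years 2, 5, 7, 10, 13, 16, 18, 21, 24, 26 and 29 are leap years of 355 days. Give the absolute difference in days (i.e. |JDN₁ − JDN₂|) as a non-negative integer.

JDN of the first date = 2280794.
JDN of the second date = 2256119.
|2256119 − 2280794| = 24675.

24675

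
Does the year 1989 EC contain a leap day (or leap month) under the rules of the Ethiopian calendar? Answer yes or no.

no

1989 mod 4 = 1; in the Ethiopian calendar a year is leap when year mod 4 = 3, so it is a common year.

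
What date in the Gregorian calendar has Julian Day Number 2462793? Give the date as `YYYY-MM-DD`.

2030-10-18

JDN 2451545 is 1 Jan 2000; 2462793 is +11248 days from there.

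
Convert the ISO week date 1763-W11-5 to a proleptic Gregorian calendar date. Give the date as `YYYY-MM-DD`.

1763-03-18

ISO week 1 of 1763 is the week containing the first Thursday of 1763.
Week 11, day 5 (Friday) lands on 1763-03-18.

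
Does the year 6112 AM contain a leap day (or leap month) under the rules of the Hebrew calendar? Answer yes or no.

no

Hebrew year 6112 is year 13 of its 19-year Metonic cycle; leap years are at positions 3, 6, 8, 11, 14, 17, 19, so it is a common year (12 months).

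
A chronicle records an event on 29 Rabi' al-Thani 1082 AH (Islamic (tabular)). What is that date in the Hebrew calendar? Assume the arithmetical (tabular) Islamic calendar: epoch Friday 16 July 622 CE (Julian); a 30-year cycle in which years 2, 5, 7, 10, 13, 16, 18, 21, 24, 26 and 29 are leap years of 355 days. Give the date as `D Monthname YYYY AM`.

29 Elul 5431 AM

The source date corresponds to 4 September 1671 in the Gregorian calendar (JDN 2331627).
That day falls on 29 Elul 5431 AM in the Hebrew calendar.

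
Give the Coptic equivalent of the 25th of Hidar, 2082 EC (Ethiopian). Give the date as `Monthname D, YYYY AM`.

Hathor 25, 1806 AM

The source date corresponds to 4 December 2089 in the Gregorian calendar (JDN 2484390).
That day falls on 25 Hathor 1806 AM in the Coptic calendar.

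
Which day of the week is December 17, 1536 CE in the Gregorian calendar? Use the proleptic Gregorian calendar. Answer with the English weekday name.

Thursday

2282423 ≡ 3 (mod 7); counting from Monday = 0 gives Thursday.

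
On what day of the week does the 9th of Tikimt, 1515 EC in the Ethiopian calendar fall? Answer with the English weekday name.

Monday

In the proleptic Gregorian calendar this is 16 October 1522 (JDN 2277247).
JDN 2277247 mod 7 = 0, and JDN 0 was a Monday, so this is a Monday.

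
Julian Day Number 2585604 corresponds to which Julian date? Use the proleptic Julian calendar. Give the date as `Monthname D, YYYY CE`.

December 31, 2366 CE

The Gregorian equivalent of JDN 2585604 is 16 January 2367.
In the Julian calendar that day is December 31, 2366 CE.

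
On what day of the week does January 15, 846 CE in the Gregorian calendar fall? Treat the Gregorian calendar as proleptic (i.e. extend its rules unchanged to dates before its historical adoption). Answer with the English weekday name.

Monday

Since JDN mod 7 = 0 (0 = Monday), the day is Monday.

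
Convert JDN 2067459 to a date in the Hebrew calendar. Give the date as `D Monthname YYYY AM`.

13 Sivan 4708 AM

JDN 2067459 is 29 May 948 in the proleptic Gregorian calendar.
In the Hebrew calendar that day is 13 Sivan 4708 AM.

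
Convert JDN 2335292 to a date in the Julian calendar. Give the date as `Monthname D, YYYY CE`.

The Gregorian equivalent of JDN 2335292 is 16 September 1681.
In the Julian calendar that day is September 6, 1681 CE.

September 6, 1681 CE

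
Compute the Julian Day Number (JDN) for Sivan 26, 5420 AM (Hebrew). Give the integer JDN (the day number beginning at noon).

Equivalently 5 June 1660 (Gregorian).
JDN 2299161 is 15 October 1582 CE (Gregorian); the target day is +28358 days from there, so JDN = 2327519.

2327519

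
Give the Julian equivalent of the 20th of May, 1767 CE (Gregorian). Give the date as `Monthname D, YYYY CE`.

For dates in this range the Gregorian date is 11 days ahead of the Julian.
20 May 1767 Gregorian − 11 days → 9 May 1767 Julian.

May 9, 1767 CE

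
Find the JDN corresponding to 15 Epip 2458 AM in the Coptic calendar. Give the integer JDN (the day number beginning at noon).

2722763

Equivalently 28 July 2742 (Gregorian).
JDN 2400001 is 17 November 1858 CE (Gregorian), MJD 0; the target day is +322762 days from there, so JDN = 2722763.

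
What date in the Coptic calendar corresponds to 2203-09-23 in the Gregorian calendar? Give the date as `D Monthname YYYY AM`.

10 Thout 1920 AM

Both dates share Julian Day Number 2525954; in the Coptic calendar that is 10 Thout 1920 AM.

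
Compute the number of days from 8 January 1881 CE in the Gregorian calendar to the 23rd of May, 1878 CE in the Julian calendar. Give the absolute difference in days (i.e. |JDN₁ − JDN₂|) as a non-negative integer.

First date → JDN 2408089; second date → JDN 2407140.
The interval is |2408089 − 2407140| = 949 days.

949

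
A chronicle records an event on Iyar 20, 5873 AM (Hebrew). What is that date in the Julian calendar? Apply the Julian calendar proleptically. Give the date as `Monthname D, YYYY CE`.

April 22, 2113 CE

Julian Day Number of the source date = 2492943.
Converting JDN 2492943 to the Julian calendar gives 22 April 2113 CE.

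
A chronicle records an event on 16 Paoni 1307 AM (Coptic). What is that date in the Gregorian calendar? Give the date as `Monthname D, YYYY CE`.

June 20, 1591 CE

Julian Day Number of the source date = 2302331.
Converting JDN 2302331 to the Gregorian calendar gives 20 June 1591 CE.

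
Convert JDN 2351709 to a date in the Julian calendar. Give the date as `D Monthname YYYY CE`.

18 August 1726 CE

The Gregorian equivalent of JDN 2351709 is 29 August 1726.
In the Julian calendar that day is 18 August 1726 CE.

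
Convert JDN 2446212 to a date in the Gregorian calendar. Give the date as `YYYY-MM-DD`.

1985-05-26

Counting from JDN 2299161 = 15 Oct 1582 gives an offset of 147051 days.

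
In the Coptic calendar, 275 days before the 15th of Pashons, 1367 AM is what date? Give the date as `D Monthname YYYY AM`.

15 Mesori 1366 AM

JDN of the 15th of Pashons, 1367 AM = 2324215.
2324215 − 275 = 2323940.
JDN 2323940 in the Coptic calendar is 15 Mesori 1366 AM.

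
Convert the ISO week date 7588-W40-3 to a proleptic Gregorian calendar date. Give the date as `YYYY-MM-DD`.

ISO week 1 of 7588 is the week containing the first Thursday of 7588.
Week 40, day 3 (Wednesday) lands on 7588-10-05.

7588-10-05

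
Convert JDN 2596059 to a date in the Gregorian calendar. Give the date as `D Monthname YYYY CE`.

Counting from JDN 2299161 = 15 Oct 1582 gives an offset of 296898 days.

1 September 2395 CE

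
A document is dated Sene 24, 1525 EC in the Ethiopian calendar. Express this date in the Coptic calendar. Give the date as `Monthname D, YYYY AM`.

Paoni 24, 1249 AM

Julian Day Number of the source date = 2281155.
Converting JDN 2281155 to the Coptic calendar gives 24 Paoni 1249 AM.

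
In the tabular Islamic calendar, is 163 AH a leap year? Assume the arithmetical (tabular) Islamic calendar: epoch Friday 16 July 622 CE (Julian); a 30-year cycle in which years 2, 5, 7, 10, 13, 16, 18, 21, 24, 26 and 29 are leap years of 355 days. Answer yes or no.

Year 163 AH is year 13 of its 30-year cycle; leap positions are 2, 5, 7, 10, 13, 16, 18, 21, 24, 26, 29, so it is a leap year (355 days).

yes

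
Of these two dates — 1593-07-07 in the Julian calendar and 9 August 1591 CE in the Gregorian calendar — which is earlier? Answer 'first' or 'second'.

The two dates have Julian Day Numbers 2303089 and 2302381 respectively.
Since 2302381 < 2303089, the second date comes first.

second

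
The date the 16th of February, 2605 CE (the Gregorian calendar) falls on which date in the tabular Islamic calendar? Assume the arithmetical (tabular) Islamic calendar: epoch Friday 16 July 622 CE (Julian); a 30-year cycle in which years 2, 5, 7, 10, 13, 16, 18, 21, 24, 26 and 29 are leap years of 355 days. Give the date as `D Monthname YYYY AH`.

5 Jumada al-Thani 2044 AH

Julian Day Number of the source date = 2672563.
Converting JDN 2672563 to the tabular Islamic calendar gives 5 Jumada al-Thani 2044 AH.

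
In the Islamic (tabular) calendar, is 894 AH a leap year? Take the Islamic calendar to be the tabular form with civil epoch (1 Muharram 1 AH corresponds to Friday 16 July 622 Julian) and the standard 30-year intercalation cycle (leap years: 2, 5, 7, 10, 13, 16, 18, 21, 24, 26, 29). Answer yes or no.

yes

Year 894 AH is year 24 of its 30-year cycle; leap positions are 2, 5, 7, 10, 13, 16, 18, 21, 24, 26, 29, so it is a leap year (355 days).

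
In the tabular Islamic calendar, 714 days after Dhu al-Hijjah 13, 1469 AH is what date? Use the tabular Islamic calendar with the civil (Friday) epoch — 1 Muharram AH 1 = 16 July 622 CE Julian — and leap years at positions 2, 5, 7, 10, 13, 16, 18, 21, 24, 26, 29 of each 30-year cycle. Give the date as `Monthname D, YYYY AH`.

Counting 714 days forward from JDN 2468987 reaches JDN 2469701, which is Dhu al-Hijjah 18, 1471 AH.

Dhu al-Hijjah 18, 1471 AH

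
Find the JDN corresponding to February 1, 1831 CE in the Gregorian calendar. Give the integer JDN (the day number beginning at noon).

2389850

JDN 2299161 is 15 October 1582 CE (Gregorian); the target day is +90689 days from there, so JDN = 2389850.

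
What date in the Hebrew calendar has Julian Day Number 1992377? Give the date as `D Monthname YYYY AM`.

JDN 1992377 is 4 November 742 in the proleptic Gregorian calendar.
In the Hebrew calendar that day is 26 Cheshvan 4503 AM.

26 Cheshvan 4503 AM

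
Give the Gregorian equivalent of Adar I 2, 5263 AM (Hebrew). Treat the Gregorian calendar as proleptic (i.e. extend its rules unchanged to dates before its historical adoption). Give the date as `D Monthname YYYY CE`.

8 February 1503 CE

Both dates share Julian Day Number 2270057; in the Gregorian calendar that is 8 February 1503 CE.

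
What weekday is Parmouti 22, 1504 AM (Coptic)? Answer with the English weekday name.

Monday

In the Gregorian calendar this is 28 April 1788 (JDN 2374232).
Since JDN mod 7 = 0 (0 = Monday), the day is Monday.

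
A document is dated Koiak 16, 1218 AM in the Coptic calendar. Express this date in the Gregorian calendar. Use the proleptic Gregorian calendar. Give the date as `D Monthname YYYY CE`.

Both dates share Julian Day Number 2269644; in the Gregorian calendar that is 22 December 1501 CE.

22 December 1501 CE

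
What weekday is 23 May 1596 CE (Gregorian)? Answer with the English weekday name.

Since JDN mod 7 = 3 (0 = Monday), the day is Thursday.

Thursday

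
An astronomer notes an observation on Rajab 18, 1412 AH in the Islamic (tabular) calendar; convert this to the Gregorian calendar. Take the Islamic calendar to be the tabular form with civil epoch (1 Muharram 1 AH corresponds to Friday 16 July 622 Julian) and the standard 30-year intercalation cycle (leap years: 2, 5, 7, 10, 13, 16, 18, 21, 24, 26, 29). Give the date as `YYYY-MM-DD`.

1992-01-23

Julian Day Number of the source date = 2448645.
Converting JDN 2448645 to the Gregorian calendar gives 23 January 1992 CE.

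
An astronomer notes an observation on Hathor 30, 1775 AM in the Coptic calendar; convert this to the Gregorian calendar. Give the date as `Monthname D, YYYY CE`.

December 9, 2058 CE

Julian Day Number of the source date = 2473072.
Converting JDN 2473072 to the Gregorian calendar gives 9 December 2058 CE.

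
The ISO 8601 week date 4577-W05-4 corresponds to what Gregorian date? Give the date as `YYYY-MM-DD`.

ISO week 1 of 4577 is the week containing the first Thursday of 4577.
Week 5, day 4 (Thursday) lands on 4577-01-30.

4577-01-30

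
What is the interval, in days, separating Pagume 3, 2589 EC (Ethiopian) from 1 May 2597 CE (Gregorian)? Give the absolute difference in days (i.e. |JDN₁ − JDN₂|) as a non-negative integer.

134

First date → JDN 2669850; second date → JDN 2669716.
The interval is |2669850 − 2669716| = 134 days.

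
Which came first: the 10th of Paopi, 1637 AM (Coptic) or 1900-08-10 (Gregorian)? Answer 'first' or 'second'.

First date → JDN 2422618; second date → JDN 2415242.
JDN 2415242 < JDN 2422618, so the second date is earlier.

second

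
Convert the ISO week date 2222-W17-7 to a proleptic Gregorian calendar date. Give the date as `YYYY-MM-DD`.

2222-04-28

ISO week 1 of 2222 is the week containing the first Thursday of 2222.
Week 17, day 7 (Sunday) lands on 2222-04-28.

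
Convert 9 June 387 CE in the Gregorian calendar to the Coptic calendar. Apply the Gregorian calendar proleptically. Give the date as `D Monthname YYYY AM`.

Both dates share Julian Day Number 1862568; in the Coptic calendar that is 14 Paoni 103 AM.

14 Paoni 103 AM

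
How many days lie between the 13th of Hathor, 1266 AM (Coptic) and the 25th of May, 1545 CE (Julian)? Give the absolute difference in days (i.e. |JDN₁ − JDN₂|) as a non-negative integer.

JDN of the first date = 2287143.
JDN of the second date = 2285514.
|2285514 − 2287143| = 1629.

1629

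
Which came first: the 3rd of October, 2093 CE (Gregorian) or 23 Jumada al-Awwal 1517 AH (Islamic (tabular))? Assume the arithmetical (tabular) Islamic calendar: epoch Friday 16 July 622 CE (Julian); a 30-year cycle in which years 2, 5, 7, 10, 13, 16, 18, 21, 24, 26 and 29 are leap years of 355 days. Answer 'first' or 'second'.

First date → JDN 2485789; second date → JDN 2485800.
JDN 2485789 < JDN 2485800, so the first date is earlier.

first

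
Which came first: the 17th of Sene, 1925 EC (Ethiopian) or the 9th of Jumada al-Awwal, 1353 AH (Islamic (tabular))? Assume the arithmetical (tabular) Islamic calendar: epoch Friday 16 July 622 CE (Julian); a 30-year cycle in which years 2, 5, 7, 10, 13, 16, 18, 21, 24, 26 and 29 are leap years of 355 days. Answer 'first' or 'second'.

first

Converting both to JDN: 2427248 vs 2427670; the smaller is the first.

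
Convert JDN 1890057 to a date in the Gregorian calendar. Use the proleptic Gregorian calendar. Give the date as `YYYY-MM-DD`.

JDN 2451545 is 1 Jan 2000; 1890057 is −561488 days from there.

0462-09-12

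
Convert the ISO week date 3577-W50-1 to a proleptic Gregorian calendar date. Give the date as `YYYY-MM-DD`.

3577-12-12

ISO week 1 of 3577 is the week containing the first Thursday of 3577.
Week 50, day 1 (Monday) lands on 3577-12-12.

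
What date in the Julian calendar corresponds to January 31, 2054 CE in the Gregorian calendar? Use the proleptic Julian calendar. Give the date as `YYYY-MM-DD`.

2054-01-18

The Julian–Gregorian offset here is 13 days (Julian trailing).
31 January 2054 Gregorian − 13 days → 18 January 2054 Julian.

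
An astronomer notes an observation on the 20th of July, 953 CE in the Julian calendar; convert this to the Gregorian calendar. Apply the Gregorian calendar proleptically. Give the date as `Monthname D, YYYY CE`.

July 25, 953 CE

At this point the Julian calendar is 5 days behind the Gregorian.
20 July 953 Julian + 5 days → 25 July 953 Gregorian.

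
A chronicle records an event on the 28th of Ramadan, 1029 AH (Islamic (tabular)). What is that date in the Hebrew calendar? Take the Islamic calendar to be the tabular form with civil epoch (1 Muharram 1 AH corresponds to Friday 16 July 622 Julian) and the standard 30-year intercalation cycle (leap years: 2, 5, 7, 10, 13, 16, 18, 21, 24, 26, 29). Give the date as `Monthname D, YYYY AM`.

Both dates share Julian Day Number 2312992; in the Hebrew calendar that is 28 Av 5380 AM.

Av 28, 5380 AM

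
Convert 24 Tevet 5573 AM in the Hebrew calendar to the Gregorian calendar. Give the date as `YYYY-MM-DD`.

Julian Day Number of the source date = 2383240.
Converting JDN 2383240 to the Gregorian calendar gives 27 December 1812 CE.

1812-12-27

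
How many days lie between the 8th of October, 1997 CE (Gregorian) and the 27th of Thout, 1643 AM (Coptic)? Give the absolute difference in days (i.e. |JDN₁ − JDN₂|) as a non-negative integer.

JDN of the first date = 2450730.
JDN of the second date = 2424796.
|2424796 − 2450730| = 25934.

25934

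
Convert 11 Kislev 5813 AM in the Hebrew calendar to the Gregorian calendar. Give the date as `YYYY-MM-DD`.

2052-12-02

Julian Day Number of the source date = 2470874.
Converting JDN 2470874 to the Gregorian calendar gives 2 December 2052 CE.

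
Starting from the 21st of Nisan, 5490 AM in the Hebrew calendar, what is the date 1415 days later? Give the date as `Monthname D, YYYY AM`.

Adar I 18, 5494 AM

Counting 1415 days forward from JDN 2353027 reaches JDN 2354442, which is Adar I 18, 5494 AM.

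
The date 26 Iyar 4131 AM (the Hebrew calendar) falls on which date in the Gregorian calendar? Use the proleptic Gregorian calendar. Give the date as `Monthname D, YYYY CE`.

May 28, 371 CE

Julian Day Number of the source date = 1856712.
Converting JDN 1856712 to the Gregorian calendar gives 28 May 371 CE.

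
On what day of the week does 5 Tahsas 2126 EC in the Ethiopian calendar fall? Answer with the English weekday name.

Tuesday

In the Gregorian calendar this is 15 December 2133 (JDN 2500471).
JDN 2500471 mod 7 = 1, and JDN 0 was a Monday, so this is a Tuesday.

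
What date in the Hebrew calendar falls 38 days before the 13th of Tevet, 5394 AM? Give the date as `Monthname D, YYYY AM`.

Kislev 4, 5394 AM

JDN of the 13th of Tevet, 5394 AM = 2317849.
2317849 − 38 = 2317811.
JDN 2317811 in the Hebrew calendar is Kislev 4, 5394 AM.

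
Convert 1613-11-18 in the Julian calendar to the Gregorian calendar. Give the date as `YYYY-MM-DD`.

1613-11-28

The Julian–Gregorian offset here is 10 days (Julian trailing).
18 November 1613 Julian + 10 days → 28 November 1613 Gregorian.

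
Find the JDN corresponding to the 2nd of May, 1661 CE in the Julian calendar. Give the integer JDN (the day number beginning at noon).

2327860

Equivalently 12 May 1661 (Gregorian).
JDN 2299161 is 15 October 1582 CE (Gregorian); the target day is +28699 days from there, so JDN = 2327860.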